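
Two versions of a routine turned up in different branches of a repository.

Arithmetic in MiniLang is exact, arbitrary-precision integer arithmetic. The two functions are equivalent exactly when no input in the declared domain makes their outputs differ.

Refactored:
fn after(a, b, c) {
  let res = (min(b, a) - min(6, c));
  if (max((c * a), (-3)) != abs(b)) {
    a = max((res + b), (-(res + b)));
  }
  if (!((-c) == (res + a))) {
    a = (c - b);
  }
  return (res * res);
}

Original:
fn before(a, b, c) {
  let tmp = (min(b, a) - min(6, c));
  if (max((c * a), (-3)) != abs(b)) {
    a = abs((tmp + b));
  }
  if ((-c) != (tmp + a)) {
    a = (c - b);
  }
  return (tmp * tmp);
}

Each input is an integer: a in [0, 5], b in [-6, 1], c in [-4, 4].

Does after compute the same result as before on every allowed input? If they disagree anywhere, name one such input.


Changes here: min/max/abs usage differs, plus local variable names differ, plus boolean connective usage differs, plus arithmetic usage differs, plus comparison usage differs; the full 432-point sweep finds no disagreement.
verdict: equivalent


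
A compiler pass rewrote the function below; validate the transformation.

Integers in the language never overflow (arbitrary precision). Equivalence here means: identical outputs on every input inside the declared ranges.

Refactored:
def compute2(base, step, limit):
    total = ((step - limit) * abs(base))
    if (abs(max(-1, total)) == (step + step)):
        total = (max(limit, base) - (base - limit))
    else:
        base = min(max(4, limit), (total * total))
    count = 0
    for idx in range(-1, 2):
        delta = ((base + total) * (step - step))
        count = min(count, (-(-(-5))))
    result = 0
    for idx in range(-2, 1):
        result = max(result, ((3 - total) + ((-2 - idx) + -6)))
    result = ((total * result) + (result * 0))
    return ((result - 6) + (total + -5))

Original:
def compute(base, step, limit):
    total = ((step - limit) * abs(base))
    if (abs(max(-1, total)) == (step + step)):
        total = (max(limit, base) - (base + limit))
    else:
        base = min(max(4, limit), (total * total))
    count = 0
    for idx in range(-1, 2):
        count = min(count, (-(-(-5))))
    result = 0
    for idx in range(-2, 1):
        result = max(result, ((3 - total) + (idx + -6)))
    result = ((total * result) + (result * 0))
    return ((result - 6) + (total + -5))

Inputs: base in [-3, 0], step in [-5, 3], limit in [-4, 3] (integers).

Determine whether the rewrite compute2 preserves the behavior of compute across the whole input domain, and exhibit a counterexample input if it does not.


There is a counterexample at base=-3, step=3, limit=1: -8 on one side, -6 on the other.
compute: total becomes 6; next (abs(max(-1, total)) == (step + step)) evaluates to true; next total becomes 3; next count becomes 0; next at idx=-1:; next count becomes -5; next at idx=0:; next count becomes -5; next at idx=1:; next count becomes -5; next result becomes 0; next at idx=-2:; next result becomes 0; next at idx=-1:; next result becomes 0; next at idx=0:; next result becomes 0; next result becomes 0; next final value -8
compute2: total becomes 6; next (abs(max(-1, total)) == (step + step)) evaluates to true; next total becomes 5; next count becomes 0; next at idx=-1:; next delta becomes 0; next count becomes -5; next at idx=0:; next delta becomes 0; next count becomes -5; next at idx=1:; next delta becomes 0; next count becomes -5; next result becomes 0; next at idx=-2:; next result becomes 0; next at idx=-1:; next result becomes 0; next at idx=0:; next result becomes 0; next result becomes 0; next final value -6
verdict: not equivalent; witness: base=-3, step=3, limit=1


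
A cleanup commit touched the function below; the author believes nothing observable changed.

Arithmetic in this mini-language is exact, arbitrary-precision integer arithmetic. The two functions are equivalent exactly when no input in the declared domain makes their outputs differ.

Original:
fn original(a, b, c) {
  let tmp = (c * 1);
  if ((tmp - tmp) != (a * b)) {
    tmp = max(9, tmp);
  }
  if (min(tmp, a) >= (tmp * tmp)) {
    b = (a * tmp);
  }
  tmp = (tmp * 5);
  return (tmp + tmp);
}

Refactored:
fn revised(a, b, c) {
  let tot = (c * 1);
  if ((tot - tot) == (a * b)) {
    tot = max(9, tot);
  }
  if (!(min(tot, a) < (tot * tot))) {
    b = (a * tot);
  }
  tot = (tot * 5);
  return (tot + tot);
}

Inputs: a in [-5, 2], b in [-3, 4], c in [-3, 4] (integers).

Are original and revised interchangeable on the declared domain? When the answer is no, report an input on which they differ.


Take a=-5, b=-3, c=-3.
original: tmp becomes -3; next ((tmp - tmp) != (a * b)) evaluates to true; next tmp becomes 9; next (min(tmp, a) >= (tmp * tmp)) evaluates to false; next tmp becomes 45; next final value 90
revised: tot becomes -3; next ((tot - tot) == (a * b)) evaluates to false; next (!(min(tot, a) < (tot * tot))) evaluates to false; next tot becomes -15; next final value -30
90 != -30, so the rewrite changes behavior.
verdict: not equivalent; witness: a=-5, b=-3, c=-3


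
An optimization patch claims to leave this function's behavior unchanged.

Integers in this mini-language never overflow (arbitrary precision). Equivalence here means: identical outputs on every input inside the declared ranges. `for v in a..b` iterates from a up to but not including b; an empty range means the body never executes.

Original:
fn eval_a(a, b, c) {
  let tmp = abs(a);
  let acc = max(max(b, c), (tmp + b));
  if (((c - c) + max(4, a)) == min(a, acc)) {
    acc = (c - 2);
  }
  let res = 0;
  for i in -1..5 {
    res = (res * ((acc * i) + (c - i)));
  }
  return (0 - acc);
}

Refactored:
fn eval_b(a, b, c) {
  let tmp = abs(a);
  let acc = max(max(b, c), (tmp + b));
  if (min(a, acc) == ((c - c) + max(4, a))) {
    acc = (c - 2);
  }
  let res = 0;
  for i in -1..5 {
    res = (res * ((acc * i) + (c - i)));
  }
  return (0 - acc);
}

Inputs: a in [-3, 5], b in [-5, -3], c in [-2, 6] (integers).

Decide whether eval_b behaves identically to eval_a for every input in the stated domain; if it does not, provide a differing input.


Behavior is preserved: although same computation, different form, the outputs never diverge.
One worked example (a=2, b=-4, c=2) — eval_a: tmp = 2; acc = 2; (((c - c) + max(4, a)) == min(a, acc)) -> false; res = 0; [i=-1]; res = 0; [i=0]; res = 0; [i=1]; res = 0; [i=2]; res = 0; [i=3]; res = 0; [i=4]; res = 0; return -2; eval_b: tmp = 2; acc = 2; (min(a, acc) == ((c - c) + max(4, a))) -> false; res = 0; [i=-1]; res = 0; [i=0]; res = 0; [i=1]; res = 0; [i=2]; res = 0; [i=3]; res = 0; [i=4]; res = 0; return -2; agreement on -2.
Checked all 243 inputs in the declared domain: the outputs agree on every one.
verdict: equivalent


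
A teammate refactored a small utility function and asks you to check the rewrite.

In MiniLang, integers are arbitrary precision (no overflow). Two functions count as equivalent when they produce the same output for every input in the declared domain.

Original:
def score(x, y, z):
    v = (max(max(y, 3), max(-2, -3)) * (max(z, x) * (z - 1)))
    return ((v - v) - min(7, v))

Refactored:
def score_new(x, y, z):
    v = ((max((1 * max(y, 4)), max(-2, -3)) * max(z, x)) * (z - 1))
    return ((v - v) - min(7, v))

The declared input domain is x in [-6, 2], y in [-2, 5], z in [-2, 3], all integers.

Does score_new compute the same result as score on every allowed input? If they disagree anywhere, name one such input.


Run the pair on x=-6, y=-2, z=-1.
score: v becomes 6; next final value -6
score_new: v becomes 8; next final value -7
-6 vs -7 — the two versions disagree here.
verdict: not equivalent; witness: x=-6, y=-2, z=-1


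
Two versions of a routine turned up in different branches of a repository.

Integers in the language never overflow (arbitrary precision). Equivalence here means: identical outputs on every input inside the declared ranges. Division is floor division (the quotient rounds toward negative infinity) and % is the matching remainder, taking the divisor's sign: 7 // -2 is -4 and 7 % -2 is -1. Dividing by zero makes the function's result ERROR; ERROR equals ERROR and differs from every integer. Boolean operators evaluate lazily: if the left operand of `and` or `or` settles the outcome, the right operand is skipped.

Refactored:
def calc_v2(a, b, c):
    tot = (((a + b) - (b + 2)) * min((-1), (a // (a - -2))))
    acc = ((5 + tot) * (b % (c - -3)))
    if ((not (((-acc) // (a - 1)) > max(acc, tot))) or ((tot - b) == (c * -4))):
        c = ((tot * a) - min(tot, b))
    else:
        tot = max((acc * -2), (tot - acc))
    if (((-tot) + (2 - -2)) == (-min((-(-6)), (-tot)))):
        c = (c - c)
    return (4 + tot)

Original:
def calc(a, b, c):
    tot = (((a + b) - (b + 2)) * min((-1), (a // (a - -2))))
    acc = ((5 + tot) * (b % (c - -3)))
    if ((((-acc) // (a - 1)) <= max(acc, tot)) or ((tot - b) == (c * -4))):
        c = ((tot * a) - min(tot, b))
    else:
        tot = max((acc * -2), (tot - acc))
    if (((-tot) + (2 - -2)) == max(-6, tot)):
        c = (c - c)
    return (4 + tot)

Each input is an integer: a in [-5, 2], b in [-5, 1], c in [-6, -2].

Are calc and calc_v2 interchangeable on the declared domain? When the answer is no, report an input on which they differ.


This is a faithful refactor — boolean connective usage differs; also comparison usage differs; also min/max/abs usage differs, but the computed results match everywhere.
Spot check at a=2, b=0, c=-3 — calc: tot := 0 | divide-by-zero, output ERROR. calc_v2: tot := 0 | divide-by-zero, output ERROR. Both give ERROR.
Across all 280 domain points the two functions coincide.
verdict: equivalent


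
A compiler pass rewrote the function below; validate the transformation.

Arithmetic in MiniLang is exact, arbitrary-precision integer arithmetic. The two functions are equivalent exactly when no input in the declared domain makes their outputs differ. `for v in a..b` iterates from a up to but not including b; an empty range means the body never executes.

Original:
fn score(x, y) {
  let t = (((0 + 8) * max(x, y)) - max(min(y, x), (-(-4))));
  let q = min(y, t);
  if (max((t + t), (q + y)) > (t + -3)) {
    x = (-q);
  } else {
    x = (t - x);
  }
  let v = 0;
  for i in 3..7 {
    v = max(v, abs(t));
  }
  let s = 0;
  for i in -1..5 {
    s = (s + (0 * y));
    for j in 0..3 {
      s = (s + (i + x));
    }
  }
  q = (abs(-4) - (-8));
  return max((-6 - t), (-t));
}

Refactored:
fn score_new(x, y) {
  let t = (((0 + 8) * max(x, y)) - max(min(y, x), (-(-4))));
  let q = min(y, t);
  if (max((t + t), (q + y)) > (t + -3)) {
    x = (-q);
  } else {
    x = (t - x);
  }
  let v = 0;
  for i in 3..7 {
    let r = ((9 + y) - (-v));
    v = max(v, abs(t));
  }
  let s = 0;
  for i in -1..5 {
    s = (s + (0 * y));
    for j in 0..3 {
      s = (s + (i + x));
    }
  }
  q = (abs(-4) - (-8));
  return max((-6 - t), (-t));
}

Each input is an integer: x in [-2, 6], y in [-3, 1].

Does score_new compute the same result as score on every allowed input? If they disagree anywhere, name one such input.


The two are interchangeable: statement counts differ, arithmetic usage differs, constant usage differs, local variable names differ, and every declared input agrees.
One worked example (x=2, y=-1) — score: t = 12; q = -1; (max((t + t), (q + y)) > (t + -3)) -> true; x = 1; v = 0; [i=3]; v = 12; [i=4]; v = 12; [i=5]; v = 12; [i=6]; v = 12; s = 0; [i=-1]; s = 0; [j=0]; s = 0; [j=1]; s = 0; [j=2]; s = 0; [i=0]; s = 0; [j=0]; s = 1; [j=1]; s = 2; [j=2]; s = 3; [i=1]; s = 3; [j=0]; s = 5; [j=1]; s = 7; [j=2]; s = 9; [i=2]; s = 9; [j=0]; s = 12; [j=1]; s = 15; [j=2]; s = 18; [i=3]; s = 18; [j=0]; s = 22; [j=1]; s = 26; [j=2]; s = 30; [i=4]; s = 30; [j=0]; s = 35; [j=1]; s = 40; [j=2]; s = 45; q = 12; return -12; score_new: t = 12; q = -1; (max((t + t), (q + y)) > (t + -3)) -> true; x = 1; v = 0; [i=3]; r = 8; v = 12; [i=4]; r = 20; v = 12; [i=5]; r = 20; v = 12; [i=6]; r = 20; v = 12; s = 0; [i=-1]; s = 0; [j=0]; s = 0; [j=1]; s = 0; [j=2]; s = 0; [i=0]; s = 0; [j=0]; s = 1; [j=1]; s = 2; [j=2]; s = 3; [i=1]; s = 3; [j=0]; s = 5; [j=1]; s = 7; [j=2]; s = 9; [i=2]; s = 9; [j=0]; s = 12; [j=1]; s = 15; [j=2]; s = 18; [i=3]; s = 18; [j=0]; s = 22; [j=1]; s = 26; [j=2]; s = 30; [i=4]; s = 30; [j=0]; s = 35; [j=1]; s = 40; [j=2]; s = 45; q = 12; return -12; agreement on -12.
Across all 45 domain points the two functions coincide.
verdict: equivalent


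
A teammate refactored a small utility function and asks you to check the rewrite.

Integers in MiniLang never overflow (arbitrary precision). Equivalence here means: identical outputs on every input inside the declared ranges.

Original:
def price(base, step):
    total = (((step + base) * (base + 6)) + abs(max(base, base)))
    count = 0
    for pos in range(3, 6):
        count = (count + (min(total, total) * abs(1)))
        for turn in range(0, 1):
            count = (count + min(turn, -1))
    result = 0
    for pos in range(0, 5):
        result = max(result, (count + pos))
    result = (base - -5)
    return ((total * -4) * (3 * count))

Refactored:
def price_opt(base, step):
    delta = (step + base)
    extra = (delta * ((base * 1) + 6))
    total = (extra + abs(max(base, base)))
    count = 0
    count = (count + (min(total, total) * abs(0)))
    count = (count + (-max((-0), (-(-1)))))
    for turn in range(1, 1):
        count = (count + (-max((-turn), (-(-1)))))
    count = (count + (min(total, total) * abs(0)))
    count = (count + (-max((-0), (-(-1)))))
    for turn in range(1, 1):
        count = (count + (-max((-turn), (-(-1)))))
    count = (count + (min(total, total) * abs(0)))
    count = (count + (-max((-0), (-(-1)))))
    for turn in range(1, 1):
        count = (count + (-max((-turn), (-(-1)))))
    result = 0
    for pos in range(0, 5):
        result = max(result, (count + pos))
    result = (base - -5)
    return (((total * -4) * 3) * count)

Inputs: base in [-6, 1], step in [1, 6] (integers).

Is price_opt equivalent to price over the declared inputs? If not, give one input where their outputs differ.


There is a counterexample at base=-6, step=1: -1080 on one side, 216 on the other.
price: total=6, then count=0, then (pos=3), then count=6, then (turn=0), then count=5, then (pos=4), then count=11, then (turn=0), then count=10, then (pos=5), then count=16, then (turn=0), then count=15, then result=0, then (pos=0), then result=15, then (pos=1), then result=16, then (pos=2), then result=17, then (pos=3), then result=18, then (pos=4), then result=19, then result=-1, then returns -1080
price_opt: delta=-5, then extra=0, then total=6, then count=0, then count=0, then count=-1, then the loop over turn runs zero times, then count=-1, then count=-2, then the loop over turn runs zero times, then count=-2, then count=-3, then the loop over turn runs zero times, then result=0, then (pos=0), then result=0, then (pos=1), then result=0, then (pos=2), then result=0, then (pos=3), then result=0, then (pos=4), then result=1, then result=-1, then returns 216
verdict: not equivalent; witness: base=-6, step=1


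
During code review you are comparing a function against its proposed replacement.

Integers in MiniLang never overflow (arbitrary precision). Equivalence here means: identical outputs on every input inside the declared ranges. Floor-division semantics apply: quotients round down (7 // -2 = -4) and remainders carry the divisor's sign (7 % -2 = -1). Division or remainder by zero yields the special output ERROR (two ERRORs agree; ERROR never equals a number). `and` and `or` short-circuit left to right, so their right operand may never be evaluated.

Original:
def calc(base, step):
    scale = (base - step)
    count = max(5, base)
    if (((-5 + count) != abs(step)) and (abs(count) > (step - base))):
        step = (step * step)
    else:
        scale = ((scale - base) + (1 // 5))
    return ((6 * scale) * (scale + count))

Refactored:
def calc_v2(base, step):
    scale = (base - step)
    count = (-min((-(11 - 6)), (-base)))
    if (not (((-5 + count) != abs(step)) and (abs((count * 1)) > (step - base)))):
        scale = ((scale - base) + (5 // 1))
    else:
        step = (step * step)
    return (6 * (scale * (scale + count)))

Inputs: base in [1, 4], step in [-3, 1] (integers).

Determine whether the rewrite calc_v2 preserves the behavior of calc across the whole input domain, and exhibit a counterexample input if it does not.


Run the pair on base=1, step=0.
calc: scale becomes 1; next count becomes 5; next (((-5 + count) != abs(step)) and (abs(count) > (step - base))) evaluates to false; next scale becomes 0; next final value 0
calc_v2: scale becomes 1; next count becomes 5; next (not (((-5 + count) != abs(step)) and (abs((count * 1)) > (step - base)))) evaluates to true; next scale becomes 5; next final value 300
0 != 300, so the rewrite changes behavior.
verdict: not equivalent; witness: base=1, step=0


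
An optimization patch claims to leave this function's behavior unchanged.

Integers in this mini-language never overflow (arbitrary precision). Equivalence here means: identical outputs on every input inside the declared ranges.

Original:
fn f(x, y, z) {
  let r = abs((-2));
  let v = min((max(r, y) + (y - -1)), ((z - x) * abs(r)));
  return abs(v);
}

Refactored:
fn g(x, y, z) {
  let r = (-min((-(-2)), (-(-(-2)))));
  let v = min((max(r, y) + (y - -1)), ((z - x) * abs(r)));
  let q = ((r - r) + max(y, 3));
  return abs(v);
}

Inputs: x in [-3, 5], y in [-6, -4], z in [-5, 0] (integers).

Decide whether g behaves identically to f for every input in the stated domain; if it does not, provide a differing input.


The two are interchangeable: arithmetic usage differs, plus statement counts differ, plus min/max/abs usage differs, plus constant usage differs, plus local variable names differ, and every declared input agrees.
One worked example (x=0, y=-4, z=-4) — f: r := 2 | v := -8 | result 8; g: r := 2 | v := -8 | q := 3 | result 8; agreement on 8.
Sweeping the whole domain (162 inputs) finds no disagreement.
verdict: equivalent


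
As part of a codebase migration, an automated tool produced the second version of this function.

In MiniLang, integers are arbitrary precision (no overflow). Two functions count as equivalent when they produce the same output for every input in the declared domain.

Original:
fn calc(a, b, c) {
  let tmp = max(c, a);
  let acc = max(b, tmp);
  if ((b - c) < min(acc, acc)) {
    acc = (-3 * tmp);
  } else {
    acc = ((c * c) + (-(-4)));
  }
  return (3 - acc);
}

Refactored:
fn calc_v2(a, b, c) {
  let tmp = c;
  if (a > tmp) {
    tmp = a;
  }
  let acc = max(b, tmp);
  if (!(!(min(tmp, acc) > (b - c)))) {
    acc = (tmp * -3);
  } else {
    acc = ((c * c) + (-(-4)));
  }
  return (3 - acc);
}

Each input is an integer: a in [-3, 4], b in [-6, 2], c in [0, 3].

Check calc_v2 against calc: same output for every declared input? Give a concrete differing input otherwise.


Consider the input a=-3, b=2, c=1.
calc: tmp becomes 1; next acc becomes 2; next ((b - c) < min(acc, acc)) evaluates to true; next acc becomes -3; next final value 6
calc_v2: tmp becomes 1; next (a > tmp) evaluates to false; next acc becomes 2; next (!(!(min(tmp, acc) > (b - c)))) evaluates to false; next acc becomes 5; next final value -2
6 against -2: the behavior changed.
verdict: not equivalent; witness: a=-3, b=2, c=1


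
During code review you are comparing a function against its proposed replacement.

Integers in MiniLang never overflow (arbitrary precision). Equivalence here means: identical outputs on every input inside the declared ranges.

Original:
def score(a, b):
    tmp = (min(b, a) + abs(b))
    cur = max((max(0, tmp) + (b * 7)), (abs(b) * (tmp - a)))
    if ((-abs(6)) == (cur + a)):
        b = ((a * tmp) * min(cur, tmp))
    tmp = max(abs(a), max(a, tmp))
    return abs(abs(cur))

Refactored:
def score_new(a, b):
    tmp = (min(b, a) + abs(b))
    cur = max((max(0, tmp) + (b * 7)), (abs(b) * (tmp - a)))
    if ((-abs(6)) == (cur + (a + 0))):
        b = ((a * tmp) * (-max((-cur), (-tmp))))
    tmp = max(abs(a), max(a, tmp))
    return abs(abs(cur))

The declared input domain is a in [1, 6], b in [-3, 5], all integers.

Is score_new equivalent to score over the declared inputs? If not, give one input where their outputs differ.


Comparing the listings, the differences include: arithmetic usage differs, constant usage differs, min/max/abs usage differs.
As a probe, take a=3, b=-2: score runs tmp := 0 | cur := -6 | ((-abs(6)) == (cur + a)): false | tmp := 3 | result 6; score_new runs tmp := 0 | cur := -6 | ((-abs(6)) == (cur + (a + 0))): false | tmp := 3 | result 6; both end at 6.
Checked all 54 inputs in the declared domain: the outputs agree on every one.
verdict: equivalent


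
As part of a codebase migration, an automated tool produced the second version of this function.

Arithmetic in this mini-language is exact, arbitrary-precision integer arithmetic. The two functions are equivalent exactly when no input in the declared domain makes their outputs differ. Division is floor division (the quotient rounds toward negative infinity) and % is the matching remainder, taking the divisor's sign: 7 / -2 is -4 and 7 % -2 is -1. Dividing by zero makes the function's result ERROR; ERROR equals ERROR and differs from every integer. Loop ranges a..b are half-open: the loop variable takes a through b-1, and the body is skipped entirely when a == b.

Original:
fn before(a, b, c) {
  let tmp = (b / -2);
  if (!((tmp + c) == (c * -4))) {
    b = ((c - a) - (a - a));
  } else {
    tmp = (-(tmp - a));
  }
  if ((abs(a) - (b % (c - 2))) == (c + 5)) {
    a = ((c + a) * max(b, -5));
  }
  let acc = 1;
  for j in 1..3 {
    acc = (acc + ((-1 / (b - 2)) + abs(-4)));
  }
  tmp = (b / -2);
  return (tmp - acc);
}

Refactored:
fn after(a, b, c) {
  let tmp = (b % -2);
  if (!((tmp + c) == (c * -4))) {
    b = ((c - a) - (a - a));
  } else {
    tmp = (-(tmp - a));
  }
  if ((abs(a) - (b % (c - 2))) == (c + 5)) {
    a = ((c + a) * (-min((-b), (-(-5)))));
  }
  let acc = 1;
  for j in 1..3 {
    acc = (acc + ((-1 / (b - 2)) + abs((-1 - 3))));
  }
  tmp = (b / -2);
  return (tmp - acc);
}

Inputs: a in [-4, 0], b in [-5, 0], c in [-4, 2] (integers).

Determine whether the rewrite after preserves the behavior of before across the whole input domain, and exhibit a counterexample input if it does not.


These are not equivalent — on a=-4, b=-4, c=0 the outputs split (-9 vs -7).
before: tmp becomes 2; next (!((tmp + c) == (c * -4))) evaluates to true; next b becomes 4; next ((abs(a) - (b % (c - 2))) == (c + 5)) evaluates to false; next acc becomes 1; next at j=1:; next acc becomes 4; next at j=2:; next acc becomes 7; next tmp becomes -2; next final value -9
after: tmp becomes 0; next (!((tmp + c) == (c * -4))) evaluates to false; next tmp becomes -4; next ((abs(a) - (b % (c - 2))) == (c + 5)) evaluates to false; next acc becomes 1; next at j=1:; next acc becomes 5; next at j=2:; next acc becomes 9; next tmp becomes 2; next final value -7
verdict: not equivalent; witness: a=-4, b=-4, c=0


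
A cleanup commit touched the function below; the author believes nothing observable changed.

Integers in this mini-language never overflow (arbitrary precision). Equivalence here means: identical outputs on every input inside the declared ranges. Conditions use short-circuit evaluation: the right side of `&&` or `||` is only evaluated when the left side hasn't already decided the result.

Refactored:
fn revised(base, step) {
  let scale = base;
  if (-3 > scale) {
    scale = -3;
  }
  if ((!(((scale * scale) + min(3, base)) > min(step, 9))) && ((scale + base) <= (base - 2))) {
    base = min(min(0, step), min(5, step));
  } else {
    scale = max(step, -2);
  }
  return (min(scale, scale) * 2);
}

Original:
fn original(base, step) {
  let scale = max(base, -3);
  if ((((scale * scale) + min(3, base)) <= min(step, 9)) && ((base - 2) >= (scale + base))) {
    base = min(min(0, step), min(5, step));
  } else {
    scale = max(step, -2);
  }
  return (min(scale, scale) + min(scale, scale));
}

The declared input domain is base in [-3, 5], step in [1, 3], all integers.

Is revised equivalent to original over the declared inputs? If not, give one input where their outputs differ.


Behavior is preserved: although comparison usage differs; also arithmetic usage differs; also constant usage differs; also boolean connective usage differs; also min/max/abs usage differs; also statement counts differ; also branching structure differs, the outputs never diverge.
One worked example (base=-3, step=1) — original: scale := -3 | ((((scale * scale) + min(3, base)) <= min(step, 9)) && ((base - 2) >= (scale + base))): false | scale := 1 | result 2; revised: scale := -3 | (-3 > scale): false | ((!(((scale * scale) + min(3, base)) > min(step, 9))) && ((scale + base) <= (base - 2))): false | scale := 1 | result 2; agreement on 2.
Across all 27 domain points the two functions coincide.
verdict: equivalent


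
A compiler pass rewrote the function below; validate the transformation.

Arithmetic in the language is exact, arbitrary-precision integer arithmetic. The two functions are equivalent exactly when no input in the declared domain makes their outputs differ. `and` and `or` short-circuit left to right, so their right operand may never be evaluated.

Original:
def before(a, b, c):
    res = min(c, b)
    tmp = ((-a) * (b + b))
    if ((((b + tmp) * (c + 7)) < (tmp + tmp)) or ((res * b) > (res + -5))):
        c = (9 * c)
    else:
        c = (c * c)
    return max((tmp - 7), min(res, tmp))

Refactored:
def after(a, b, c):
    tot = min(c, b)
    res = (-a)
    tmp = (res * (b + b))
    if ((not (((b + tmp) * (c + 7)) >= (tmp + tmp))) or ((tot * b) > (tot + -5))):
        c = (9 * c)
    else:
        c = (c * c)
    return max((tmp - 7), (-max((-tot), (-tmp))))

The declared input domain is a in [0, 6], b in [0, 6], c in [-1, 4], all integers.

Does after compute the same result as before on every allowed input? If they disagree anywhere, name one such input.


The two are interchangeable: comparison usage differs; and statement counts differ; and min/max/abs usage differs; and local variable names differ; and boolean connective usage differs, and every declared input agrees.
Tracing a=1, b=4, c=-1: before: res = -1; tmp = -8; ((((b + tmp) * (c + 7)) < (tmp + tmp)) or ((res * b) > (res + -5))) -> true; c = -9; return -8 | after: tot = -1; res = -1; tmp = -8; ((not (((b + tmp) * (c + 7)) >= (tmp + tmp))) or ((tot * b) > (tot + -5))) -> true; c = -9; return -8 — matching result -8.
Every one of the 294 inputs gives matching results.
verdict: equivalent


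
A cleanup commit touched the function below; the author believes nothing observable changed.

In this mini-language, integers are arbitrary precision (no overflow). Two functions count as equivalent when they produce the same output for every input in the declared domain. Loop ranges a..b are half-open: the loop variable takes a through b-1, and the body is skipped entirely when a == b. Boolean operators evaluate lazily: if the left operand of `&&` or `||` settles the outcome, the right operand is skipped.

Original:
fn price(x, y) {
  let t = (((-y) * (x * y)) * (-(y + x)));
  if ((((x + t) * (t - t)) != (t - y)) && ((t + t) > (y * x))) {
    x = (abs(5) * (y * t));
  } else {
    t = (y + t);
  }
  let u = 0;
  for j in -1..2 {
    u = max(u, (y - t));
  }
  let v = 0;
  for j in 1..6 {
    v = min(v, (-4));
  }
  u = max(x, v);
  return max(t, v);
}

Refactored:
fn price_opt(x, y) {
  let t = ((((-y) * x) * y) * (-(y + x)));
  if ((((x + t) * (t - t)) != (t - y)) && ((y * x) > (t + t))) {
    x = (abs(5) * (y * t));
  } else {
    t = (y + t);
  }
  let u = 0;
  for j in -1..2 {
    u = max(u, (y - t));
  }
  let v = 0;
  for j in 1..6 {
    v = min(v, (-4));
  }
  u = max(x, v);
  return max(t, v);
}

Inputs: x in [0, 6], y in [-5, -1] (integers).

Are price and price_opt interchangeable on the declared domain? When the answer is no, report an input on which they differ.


Not equivalent: x=1, y=-1 separates them (0 vs -1).
price: t=0, then ((((x + t) * (t - t)) != (t - y)) && ((t + t) > (y * x))) is true, then x=0, then u=0, then (j=-1), then u=0, then (j=0), then u=0, then (j=1), then u=0, then v=0, then (j=1), then v=-4, then (j=2), then v=-4, then (j=3), then v=-4, then (j=4), then v=-4, then (j=5), then v=-4, then u=0, then returns 0
price_opt: t=0, then ((((x + t) * (t - t)) != (t - y)) && ((y * x) > (t + t))) is false, then t=-1, then u=0, then (j=-1), then u=0, then (j=0), then u=0, then (j=1), then u=0, then v=0, then (j=1), then v=-4, then (j=2), then v=-4, then (j=3), then v=-4, then (j=4), then v=-4, then (j=5), then v=-4, then u=1, then returns -1
verdict: not equivalent; witness: x=1, y=-1


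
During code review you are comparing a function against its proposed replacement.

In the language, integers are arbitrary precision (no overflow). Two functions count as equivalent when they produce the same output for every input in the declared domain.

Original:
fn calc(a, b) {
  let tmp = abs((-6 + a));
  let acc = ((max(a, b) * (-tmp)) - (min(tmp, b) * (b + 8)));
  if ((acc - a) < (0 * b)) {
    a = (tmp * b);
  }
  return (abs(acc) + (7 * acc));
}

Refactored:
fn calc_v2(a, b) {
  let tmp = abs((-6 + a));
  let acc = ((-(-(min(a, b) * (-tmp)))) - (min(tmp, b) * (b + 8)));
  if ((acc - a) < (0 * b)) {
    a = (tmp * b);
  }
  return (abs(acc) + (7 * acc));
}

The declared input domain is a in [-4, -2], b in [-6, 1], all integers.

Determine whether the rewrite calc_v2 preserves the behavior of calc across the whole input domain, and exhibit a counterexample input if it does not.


Consider the input a=-4, b=-6.
calc: tmp=10, then acc=52, then ((acc - a) < (0 * b)) is false, then returns 416
calc_v2: tmp=10, then acc=72, then ((acc - a) < (0 * b)) is false, then returns 576
416 against 576: the behavior changed.
verdict: not equivalent; witness: a=-4, b=-6


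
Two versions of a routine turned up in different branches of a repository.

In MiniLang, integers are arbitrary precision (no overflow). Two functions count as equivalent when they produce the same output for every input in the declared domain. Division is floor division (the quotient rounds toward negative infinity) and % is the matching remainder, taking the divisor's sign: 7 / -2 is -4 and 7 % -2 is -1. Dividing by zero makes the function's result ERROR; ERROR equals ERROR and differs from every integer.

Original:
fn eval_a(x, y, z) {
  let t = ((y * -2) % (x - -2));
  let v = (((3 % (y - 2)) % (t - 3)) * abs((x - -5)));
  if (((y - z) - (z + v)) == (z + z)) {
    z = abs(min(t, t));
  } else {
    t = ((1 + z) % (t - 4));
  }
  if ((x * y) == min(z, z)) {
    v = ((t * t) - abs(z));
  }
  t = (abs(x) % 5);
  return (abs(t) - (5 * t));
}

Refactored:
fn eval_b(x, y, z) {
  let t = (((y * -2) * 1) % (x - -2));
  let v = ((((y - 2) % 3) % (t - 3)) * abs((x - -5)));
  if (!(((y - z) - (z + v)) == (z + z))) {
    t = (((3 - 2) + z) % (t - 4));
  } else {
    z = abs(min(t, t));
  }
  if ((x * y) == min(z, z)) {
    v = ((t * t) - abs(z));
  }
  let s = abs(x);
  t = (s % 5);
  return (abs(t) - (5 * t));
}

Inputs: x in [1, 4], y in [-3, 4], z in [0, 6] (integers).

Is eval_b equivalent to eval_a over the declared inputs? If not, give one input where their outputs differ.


The rewrite breaks on x=1, y=2, z=0, where the results are ERROR and -4.
eval_a: t = 2; division by zero -> ERROR
eval_b: t = 2; v = 0; (!(((y - z) - (z + v)) == (z + z))) -> true; t = -1; ((x * y) == min(z, z)) -> false; s = 1; t = 1; return -4
verdict: not equivalent; witness: x=1, y=2, z=0


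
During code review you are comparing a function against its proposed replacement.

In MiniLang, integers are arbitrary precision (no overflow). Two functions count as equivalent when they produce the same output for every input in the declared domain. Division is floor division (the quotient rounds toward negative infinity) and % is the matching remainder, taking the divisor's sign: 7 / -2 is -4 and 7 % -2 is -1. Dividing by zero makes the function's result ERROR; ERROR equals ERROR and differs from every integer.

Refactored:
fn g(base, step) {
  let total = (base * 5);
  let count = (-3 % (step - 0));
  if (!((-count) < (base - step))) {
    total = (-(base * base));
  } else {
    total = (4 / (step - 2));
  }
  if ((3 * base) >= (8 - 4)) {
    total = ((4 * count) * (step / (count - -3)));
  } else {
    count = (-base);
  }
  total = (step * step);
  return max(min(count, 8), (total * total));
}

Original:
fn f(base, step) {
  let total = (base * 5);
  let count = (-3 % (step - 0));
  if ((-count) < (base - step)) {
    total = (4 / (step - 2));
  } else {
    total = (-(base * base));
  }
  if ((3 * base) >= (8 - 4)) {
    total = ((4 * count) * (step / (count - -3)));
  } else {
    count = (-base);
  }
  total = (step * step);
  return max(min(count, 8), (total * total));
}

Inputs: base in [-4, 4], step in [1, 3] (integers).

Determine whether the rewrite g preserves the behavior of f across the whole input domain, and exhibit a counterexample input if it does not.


Reading the diff, among the changes: boolean connective usage differs.
One worked example (base=-1, step=2) — f: total becomes -5; next count becomes 1; next ((-count) < (base - step)) evaluates to false; next total becomes -1; next ((3 * base) >= (8 - 4)) evaluates to false; next count becomes 1; next total becomes 4; next final value 16; g: total becomes -5; next count becomes 1; next (!((-count) < (base - step))) evaluates to true; next total becomes -1; next ((3 * base) >= (8 - 4)) evaluates to false; next count becomes 1; next total becomes 4; next final value 16; agreement on 16.
Checked all 27 inputs in the declared domain: the outputs agree on every one.
verdict: equivalent


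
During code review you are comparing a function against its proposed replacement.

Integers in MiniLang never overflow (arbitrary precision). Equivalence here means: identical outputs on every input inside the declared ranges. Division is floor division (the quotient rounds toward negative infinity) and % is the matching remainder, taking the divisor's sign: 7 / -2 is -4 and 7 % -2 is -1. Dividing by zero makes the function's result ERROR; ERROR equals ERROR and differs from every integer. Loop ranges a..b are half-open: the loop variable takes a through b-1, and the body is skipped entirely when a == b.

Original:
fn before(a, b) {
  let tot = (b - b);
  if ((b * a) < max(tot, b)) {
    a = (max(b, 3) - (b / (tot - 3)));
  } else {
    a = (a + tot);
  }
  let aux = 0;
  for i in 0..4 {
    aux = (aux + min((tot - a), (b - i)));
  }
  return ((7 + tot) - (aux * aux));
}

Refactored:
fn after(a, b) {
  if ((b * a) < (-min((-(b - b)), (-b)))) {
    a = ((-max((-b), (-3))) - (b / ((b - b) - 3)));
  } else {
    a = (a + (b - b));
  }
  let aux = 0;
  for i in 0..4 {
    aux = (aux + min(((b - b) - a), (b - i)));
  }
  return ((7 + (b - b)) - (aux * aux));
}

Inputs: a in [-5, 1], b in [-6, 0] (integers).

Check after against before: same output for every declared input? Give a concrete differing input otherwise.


These are not equivalent — on a=1, b=-2 the outputs split (-218 vs -189).
before: tot = 0; ((b * a) < max(tot, b)) -> true; a = 3; aux = 0; [i=0]; aux = -3; [i=1]; aux = -6; [i=2]; aux = -10; [i=3]; aux = -15; return -218
after: ((b * a) < (-min((-(b - b)), (-b)))) -> true; a = -2; aux = 0; [i=0]; aux = -2; [i=1]; aux = -5; [i=2]; aux = -9; [i=3]; aux = -14; return -189
verdict: not equivalent; witness: a=1, b=-2


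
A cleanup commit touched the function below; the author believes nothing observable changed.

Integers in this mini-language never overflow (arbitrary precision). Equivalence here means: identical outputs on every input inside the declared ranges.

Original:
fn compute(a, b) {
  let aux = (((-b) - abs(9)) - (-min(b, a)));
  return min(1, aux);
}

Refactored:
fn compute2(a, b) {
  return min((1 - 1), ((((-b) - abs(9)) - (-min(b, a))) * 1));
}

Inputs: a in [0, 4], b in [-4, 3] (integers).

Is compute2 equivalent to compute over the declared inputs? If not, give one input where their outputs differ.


Equivalent. One difference looks behavioral, but it never changes the outcome for any declared input.
An exhaustive pass over the 40 declared inputs shows identical outputs.
Tracing a=1, b=0: compute: aux becomes -9; next final value -9 | compute2: final value -9 — matching result -9.
verdict: equivalent


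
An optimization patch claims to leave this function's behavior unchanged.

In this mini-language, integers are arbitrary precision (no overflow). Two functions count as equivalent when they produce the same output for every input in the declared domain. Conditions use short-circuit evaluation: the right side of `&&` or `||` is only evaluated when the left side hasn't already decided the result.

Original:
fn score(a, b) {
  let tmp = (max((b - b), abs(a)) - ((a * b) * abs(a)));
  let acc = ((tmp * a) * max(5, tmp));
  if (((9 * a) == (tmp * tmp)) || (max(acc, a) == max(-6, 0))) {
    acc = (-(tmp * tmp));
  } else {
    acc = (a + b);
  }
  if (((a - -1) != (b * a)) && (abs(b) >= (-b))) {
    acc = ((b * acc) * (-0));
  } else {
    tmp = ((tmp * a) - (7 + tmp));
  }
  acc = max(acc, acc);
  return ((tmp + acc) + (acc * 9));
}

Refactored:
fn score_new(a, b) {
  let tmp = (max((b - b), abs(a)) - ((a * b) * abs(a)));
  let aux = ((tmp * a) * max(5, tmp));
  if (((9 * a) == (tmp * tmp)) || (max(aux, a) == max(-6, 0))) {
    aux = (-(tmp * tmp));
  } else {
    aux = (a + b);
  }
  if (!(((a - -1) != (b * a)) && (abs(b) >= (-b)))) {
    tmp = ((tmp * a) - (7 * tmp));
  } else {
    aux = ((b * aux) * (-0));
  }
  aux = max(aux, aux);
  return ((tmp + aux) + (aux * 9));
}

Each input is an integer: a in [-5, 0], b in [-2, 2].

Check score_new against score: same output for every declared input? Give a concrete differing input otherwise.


Try a=-1, b=0.
score: tmp := 1 | acc := -5 | (((9 * a) == (tmp * tmp)) || (max(acc, a) == max(-6, 0))): false | acc := -1 | (((a - -1) != (b * a)) && (abs(b) >= (-b))): false | tmp := -9 | acc := -1 | result -19
score_new: tmp := 1 | aux := -5 | (((9 * a) == (tmp * tmp)) || (max(aux, a) == max(-6, 0))): false | aux := -1 | (!(((a - -1) != (b * a)) && (abs(b) >= (-b)))): true | tmp := -8 | aux := -1 | result -18
-19 and -18 differ, so these are not the same function on this domain.
verdict: not equivalent; witness: a=-1, b=0


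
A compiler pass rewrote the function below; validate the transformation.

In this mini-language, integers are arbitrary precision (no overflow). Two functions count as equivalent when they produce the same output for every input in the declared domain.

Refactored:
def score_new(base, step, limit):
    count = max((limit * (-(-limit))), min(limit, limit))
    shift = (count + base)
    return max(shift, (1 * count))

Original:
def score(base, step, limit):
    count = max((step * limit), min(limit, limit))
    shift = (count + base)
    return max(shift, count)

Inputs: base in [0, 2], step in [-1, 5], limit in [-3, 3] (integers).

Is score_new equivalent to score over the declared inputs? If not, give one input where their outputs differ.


These are not equivalent — on base=0, step=-1, limit=-3 the outputs split (3 vs 9).
score: count=3, then shift=3, then returns 3
score_new: count=9, then shift=9, then returns 9
verdict: not equivalent; witness: base=0, step=-1, limit=-3


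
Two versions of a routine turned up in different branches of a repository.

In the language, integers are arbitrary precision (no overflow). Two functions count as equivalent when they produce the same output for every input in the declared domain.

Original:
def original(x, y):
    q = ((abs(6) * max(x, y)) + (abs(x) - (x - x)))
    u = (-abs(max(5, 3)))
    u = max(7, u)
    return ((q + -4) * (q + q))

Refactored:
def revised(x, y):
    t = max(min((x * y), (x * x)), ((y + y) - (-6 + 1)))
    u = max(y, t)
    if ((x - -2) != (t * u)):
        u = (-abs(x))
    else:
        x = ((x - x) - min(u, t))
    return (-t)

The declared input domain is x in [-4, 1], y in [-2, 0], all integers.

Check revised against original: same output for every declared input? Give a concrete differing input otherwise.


These are not equivalent — on x=-4, y=-2 the outputs split (192 vs -8).
original: q becomes -8; next u becomes -5; next u becomes 7; next final value 192
revised: t becomes 8; next u becomes 8; next ((x - -2) != (t * u)) evaluates to true; next u becomes -4; next final value -8
verdict: not equivalent; witness: x=-4, y=-2
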